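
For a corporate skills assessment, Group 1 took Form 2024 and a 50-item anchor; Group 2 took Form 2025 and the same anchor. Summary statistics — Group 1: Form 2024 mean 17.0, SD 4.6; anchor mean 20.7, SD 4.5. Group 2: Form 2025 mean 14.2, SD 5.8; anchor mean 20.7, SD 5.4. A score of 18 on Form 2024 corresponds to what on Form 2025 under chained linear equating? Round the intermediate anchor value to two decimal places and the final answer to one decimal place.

15.3

Form 2024 → anchor (Group 1): v = (4.5/4.6)(18 − 17.0) + 20.7 = 21.68
anchor → Form 2025 (Group 2): y = (5.8/5.4)(21.68 − 20.7) + 14.2 = 15.3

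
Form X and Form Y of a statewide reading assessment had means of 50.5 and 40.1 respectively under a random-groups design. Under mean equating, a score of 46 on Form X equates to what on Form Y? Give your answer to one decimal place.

35.6

Mean equating: y = x + (M_Y − M_X) = 46 + (40.1 − 50.5) = 35.6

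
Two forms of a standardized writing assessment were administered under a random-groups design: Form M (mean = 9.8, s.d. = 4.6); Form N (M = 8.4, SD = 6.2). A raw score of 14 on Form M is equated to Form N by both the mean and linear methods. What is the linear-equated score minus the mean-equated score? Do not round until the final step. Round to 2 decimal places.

Mean-equated: 14 + (8.4 − 9.8) = 12.60
Linear-equated: (6.2/4.6)(14 − 9.8) + 8.4 = 14.061
Difference = 14.061 − 12.60 = 1.46

1.46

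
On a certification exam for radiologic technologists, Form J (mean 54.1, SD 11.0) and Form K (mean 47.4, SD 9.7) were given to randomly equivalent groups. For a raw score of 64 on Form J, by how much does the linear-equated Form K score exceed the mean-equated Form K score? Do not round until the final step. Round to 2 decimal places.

-1.17

Mean-equated: 64 + (47.4 − 54.1) = 57.30
Linear-equated: (9.7/11.0)(64 − 54.1) + 47.4 = 56.130
Difference = 56.130 − 57.30 = -1.17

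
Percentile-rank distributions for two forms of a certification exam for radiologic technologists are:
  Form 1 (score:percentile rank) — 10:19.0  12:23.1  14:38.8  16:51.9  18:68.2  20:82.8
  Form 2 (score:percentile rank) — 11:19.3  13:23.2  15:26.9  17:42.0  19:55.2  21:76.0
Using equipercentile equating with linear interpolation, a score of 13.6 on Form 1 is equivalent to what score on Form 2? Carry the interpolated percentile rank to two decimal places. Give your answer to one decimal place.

PR of 13.6 on Form 1: 23.1 + (13.6 − 12)/(14 − 12) × (38.8 − 23.1) = 35.66
On Form 2, PR 35.66 falls between score 15 (PR 26.9) and 17 (PR 42.0).
Interpolate: 15 + (35.66 − 26.9)/(42.0 − 26.9) × (17 − 15) = 16.2

16.2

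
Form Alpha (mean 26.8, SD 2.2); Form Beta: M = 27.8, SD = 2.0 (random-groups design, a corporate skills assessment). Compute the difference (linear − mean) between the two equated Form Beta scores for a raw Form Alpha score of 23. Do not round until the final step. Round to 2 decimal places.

Mean-equated: 23 + (27.8 − 26.8) = 24.00
Linear-equated: (2.0/2.2)(23 − 26.8) + 27.8 = 24.345
Difference = 24.345 − 24.00 = 0.35

0.35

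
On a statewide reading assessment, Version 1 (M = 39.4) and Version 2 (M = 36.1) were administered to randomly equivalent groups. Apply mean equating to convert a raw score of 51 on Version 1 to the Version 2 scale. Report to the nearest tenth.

Mean equating: y = x + (M_Y − M_X) = 51 + (36.1 − 39.4) = 47.7

47.7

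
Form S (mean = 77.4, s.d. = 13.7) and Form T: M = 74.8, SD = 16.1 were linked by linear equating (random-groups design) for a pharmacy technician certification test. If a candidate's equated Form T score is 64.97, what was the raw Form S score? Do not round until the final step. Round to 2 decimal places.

69.04

Invert y = (SD_Y/SD_X)(x − M_X) + M_Y:
x = (SD_X/SD_Y)(y − M_Y) + M_X = (13.7/16.1)(64.97 − 74.8) + 77.4
x = 0.850932 × -9.830 + 77.4 = 69.04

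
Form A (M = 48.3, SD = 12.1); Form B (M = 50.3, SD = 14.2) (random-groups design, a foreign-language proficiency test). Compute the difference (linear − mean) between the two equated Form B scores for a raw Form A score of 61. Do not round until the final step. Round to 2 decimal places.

2.20

Mean-equated: 61 + (50.3 − 48.3) = 63.00
Linear-equated: (14.2/12.1)(61 − 48.3) + 50.3 = 65.204
Difference = 65.204 − 63.00 = 2.20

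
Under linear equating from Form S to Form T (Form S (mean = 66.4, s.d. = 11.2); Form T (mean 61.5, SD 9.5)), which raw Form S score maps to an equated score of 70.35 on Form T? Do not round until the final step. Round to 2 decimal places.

76.83

Invert y = (SD_Y/SD_X)(x − M_X) + M_Y:
x = (SD_X/SD_Y)(y − M_Y) + M_X = (11.2/9.5)(70.35 − 61.5) + 66.4
x = 1.178947 × 8.850 + 66.4 = 76.83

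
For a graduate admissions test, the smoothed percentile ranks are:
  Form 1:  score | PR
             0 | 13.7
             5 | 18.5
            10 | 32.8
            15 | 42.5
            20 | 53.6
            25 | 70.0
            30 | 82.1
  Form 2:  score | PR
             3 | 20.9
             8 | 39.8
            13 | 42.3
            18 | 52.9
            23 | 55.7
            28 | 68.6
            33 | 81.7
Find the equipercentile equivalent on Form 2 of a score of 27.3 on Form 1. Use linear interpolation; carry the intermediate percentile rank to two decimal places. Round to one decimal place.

PR of 27.3 on Form 1: 70.0 + (27.3 − 25)/(30 − 25) × (82.1 − 70.0) = 75.57
On Form 2, PR 75.57 falls between score 28 (PR 68.6) and 33 (PR 81.7).
Interpolate: 28 + (75.57 − 68.6)/(81.7 − 68.6) × (33 − 28) = 30.7

30.7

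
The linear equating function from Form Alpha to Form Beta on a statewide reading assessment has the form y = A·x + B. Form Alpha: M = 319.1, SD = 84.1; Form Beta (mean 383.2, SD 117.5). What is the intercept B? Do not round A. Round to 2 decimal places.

-62.63

A = SD_Y / SD_X = 117.5 / 84.1 = 1.397146
B = M_Y − A·M_X = 383.2 − 1.397146 × 319.1 = -62.63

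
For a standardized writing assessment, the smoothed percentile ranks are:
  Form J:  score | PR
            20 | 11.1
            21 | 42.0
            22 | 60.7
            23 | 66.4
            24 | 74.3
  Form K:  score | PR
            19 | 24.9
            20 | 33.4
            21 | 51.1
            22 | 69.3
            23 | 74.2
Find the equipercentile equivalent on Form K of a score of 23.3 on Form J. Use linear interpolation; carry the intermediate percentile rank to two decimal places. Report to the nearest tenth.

22.0

PR of 23.3 on Form J: 66.4 + (23.3 − 23)/(24 − 23) × (74.3 − 66.4) = 68.77
On Form K, PR 68.77 falls between score 21 (PR 51.1) and 22 (PR 69.3).
Interpolate: 21 + (68.77 − 51.1)/(69.3 − 51.1) × (22 − 21) = 22.0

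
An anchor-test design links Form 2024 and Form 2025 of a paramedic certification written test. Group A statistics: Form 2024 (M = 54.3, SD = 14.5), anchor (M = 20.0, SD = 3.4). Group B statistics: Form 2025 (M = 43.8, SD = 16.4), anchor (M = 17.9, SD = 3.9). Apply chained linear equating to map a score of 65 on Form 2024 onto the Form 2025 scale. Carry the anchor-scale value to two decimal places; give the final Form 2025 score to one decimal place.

63.2

Form 2024 → anchor (Group A): v = (3.4/14.5)(65 − 54.3) + 20.0 = 22.51
anchor → Form 2025 (Group B): y = (16.4/3.9)(22.51 − 17.9) + 43.8 = 63.2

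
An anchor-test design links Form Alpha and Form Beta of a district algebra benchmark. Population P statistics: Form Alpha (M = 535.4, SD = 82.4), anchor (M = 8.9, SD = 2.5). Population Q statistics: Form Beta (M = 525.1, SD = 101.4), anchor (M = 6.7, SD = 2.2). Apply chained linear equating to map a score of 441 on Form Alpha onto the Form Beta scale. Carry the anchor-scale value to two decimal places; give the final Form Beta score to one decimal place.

Form Alpha → anchor (Population P): v = (2.5/82.4)(441 − 535.4) + 8.9 = 6.04
anchor → Form Beta (Population Q): y = (101.4/2.2)(6.04 − 6.7) + 525.1 = 494.7

494.7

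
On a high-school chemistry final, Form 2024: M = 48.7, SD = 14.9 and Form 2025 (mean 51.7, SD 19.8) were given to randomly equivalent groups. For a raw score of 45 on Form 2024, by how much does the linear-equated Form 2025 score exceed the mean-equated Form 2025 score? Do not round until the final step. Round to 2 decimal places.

-1.22

Mean-equated: 45 + (51.7 − 48.7) = 48.00
Linear-equated: (19.8/14.9)(45 − 48.7) + 51.7 = 46.783
Difference = 46.783 − 48.00 = -1.22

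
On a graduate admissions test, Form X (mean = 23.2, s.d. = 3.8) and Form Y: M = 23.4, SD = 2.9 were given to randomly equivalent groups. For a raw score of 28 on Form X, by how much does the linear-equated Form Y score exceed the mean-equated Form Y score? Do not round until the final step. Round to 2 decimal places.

-1.14

Mean-equated: 28 + (23.4 − 23.2) = 28.20
Linear-equated: (2.9/3.8)(28 − 23.2) + 23.4 = 27.063
Difference = 27.063 − 28.20 = -1.14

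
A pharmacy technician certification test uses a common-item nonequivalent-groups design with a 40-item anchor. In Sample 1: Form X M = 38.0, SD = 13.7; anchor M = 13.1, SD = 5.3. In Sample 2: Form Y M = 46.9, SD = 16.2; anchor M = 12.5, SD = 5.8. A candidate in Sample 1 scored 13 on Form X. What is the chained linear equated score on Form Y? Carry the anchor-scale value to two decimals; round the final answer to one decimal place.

21.6

Form X → anchor (Sample 1): v = (5.3/13.7)(13 − 38.0) + 13.1 = 3.43
anchor → Form Y (Sample 2): y = (16.2/5.8)(3.43 − 12.5) + 46.9 = 21.6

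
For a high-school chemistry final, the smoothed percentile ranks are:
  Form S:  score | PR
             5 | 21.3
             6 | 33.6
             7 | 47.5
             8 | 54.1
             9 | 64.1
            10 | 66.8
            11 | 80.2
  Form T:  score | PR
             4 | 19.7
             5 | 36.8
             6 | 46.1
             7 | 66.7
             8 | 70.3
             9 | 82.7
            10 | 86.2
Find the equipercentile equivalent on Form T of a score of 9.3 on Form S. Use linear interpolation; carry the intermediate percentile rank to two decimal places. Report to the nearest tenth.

PR of 9.3 on Form S: 64.1 + (9.3 − 9)/(10 − 9) × (66.8 − 64.1) = 64.91
On Form T, PR 64.91 falls between score 6 (PR 46.1) and 7 (PR 66.7).
Interpolate: 6 + (64.91 − 46.1)/(66.7 − 46.1) × (7 − 6) = 6.9

6.9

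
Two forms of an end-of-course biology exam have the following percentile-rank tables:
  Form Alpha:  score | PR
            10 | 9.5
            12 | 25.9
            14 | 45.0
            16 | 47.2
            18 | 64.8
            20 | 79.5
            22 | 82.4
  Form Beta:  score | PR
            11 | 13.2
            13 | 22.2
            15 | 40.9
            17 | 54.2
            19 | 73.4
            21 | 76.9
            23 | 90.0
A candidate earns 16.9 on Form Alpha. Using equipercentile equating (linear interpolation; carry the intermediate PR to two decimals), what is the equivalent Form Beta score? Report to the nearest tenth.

17.1

PR of 16.9 on Form Alpha: 47.2 + (16.9 − 16)/(18 − 16) × (64.8 − 47.2) = 55.12
On Form Beta, PR 55.12 falls between score 17 (PR 54.2) and 19 (PR 73.4).
Interpolate: 17 + (55.12 − 54.2)/(73.4 − 54.2) × (19 − 17) = 17.1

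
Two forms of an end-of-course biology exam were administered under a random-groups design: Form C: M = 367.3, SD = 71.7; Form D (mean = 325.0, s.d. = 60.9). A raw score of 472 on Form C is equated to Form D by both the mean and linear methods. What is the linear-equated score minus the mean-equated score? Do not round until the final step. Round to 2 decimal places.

-15.77

Mean-equated: 472 + (325.0 − 367.3) = 429.70
Linear-equated: (60.9/71.7)(472 − 367.3) + 325.0 = 413.929
Difference = 413.929 − 429.70 = -15.77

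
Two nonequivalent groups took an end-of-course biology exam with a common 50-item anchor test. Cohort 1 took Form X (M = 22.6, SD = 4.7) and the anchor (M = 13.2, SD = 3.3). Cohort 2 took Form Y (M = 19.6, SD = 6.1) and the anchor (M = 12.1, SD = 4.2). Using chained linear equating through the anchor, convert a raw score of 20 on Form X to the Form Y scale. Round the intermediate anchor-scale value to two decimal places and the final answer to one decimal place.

Form X → anchor (Cohort 1): v = (3.3/4.7)(20 − 22.6) + 13.2 = 11.37
anchor → Form Y (Cohort 2): y = (6.1/4.2)(11.37 − 12.1) + 19.6 = 18.5

18.5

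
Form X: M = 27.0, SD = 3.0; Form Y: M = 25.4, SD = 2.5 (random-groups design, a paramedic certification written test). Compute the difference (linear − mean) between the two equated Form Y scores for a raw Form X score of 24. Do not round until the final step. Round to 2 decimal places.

Mean-equated: 24 + (25.4 − 27.0) = 22.40
Linear-equated: (2.5/3.0)(24 − 27.0) + 25.4 = 22.900
Difference = 22.900 − 22.40 = 0.50

0.50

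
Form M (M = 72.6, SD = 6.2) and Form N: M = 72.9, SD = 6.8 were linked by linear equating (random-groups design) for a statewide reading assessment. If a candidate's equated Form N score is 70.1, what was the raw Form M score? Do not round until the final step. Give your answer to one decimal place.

Invert y = (SD_Y/SD_X)(x − M_X) + M_Y:
x = (SD_X/SD_Y)(y − M_Y) + M_X = (6.2/6.8)(70.1 − 72.9) + 72.6
x = 0.911765 × -2.800 + 72.6 = 70.0

70.0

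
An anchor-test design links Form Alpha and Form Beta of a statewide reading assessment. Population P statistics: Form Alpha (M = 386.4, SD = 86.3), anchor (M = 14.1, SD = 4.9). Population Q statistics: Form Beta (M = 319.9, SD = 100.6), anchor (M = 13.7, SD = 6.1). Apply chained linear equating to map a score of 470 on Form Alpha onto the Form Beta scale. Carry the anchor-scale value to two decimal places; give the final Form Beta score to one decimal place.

Form Alpha → anchor (Population P): v = (4.9/86.3)(470 − 386.4) + 14.1 = 18.85
anchor → Form Beta (Population Q): y = (100.6/6.1)(18.85 − 13.7) + 319.9 = 404.8

404.8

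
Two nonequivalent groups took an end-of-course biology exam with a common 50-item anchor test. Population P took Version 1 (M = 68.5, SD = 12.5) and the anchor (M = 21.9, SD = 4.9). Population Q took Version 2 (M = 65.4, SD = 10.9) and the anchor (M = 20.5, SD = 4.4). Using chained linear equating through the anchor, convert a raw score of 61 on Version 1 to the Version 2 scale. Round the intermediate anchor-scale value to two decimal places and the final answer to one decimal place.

Version 1 → anchor (Population P): v = (4.9/12.5)(61 − 68.5) + 21.9 = 18.96
anchor → Version 2 (Population Q): y = (10.9/4.4)(18.96 − 20.5) + 65.4 = 61.6

61.6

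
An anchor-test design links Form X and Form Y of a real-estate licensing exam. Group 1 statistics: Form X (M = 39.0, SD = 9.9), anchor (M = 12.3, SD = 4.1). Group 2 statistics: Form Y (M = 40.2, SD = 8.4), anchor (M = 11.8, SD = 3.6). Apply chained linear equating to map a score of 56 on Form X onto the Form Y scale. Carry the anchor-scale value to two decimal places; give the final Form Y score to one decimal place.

57.8

Form X → anchor (Group 1): v = (4.1/9.9)(56 − 39.0) + 12.3 = 19.34
anchor → Form Y (Group 2): y = (8.4/3.6)(19.34 − 11.8) + 40.2 = 57.8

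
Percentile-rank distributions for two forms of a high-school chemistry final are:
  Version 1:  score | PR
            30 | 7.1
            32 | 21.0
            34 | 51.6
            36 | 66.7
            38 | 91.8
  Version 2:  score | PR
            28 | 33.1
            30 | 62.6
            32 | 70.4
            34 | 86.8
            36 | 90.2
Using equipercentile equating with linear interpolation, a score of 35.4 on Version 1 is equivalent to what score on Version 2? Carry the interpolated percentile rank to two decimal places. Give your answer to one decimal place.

PR of 35.4 on Version 1: 51.6 + (35.4 − 34)/(36 − 34) × (66.7 − 51.6) = 62.17
On Version 2, PR 62.17 falls between score 28 (PR 33.1) and 30 (PR 62.6).
Interpolate: 28 + (62.17 − 33.1)/(62.6 − 33.1) × (30 − 28) = 30.0

30.0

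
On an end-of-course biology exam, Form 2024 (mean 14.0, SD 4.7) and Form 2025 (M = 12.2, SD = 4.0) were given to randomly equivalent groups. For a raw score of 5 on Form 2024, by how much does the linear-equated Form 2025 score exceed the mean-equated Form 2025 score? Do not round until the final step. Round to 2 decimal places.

Mean-equated: 5 + (12.2 − 14.0) = 3.20
Linear-equated: (4.0/4.7)(5 − 14.0) + 12.2 = 4.540
Difference = 4.540 − 3.20 = 1.34

1.34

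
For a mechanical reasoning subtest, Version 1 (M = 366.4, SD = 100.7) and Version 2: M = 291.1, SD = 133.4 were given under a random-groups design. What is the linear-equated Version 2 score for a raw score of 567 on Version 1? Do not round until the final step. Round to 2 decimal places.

556.84

Linear equating: y = (SD_Y/SD_X)(x − M_X) + M_Y
y = (133.4/100.7)(567 − 366.4) + 291.1
y = 1.324727 × 200.6 + 291.1 = 265.7402 + 291.1 = 556.84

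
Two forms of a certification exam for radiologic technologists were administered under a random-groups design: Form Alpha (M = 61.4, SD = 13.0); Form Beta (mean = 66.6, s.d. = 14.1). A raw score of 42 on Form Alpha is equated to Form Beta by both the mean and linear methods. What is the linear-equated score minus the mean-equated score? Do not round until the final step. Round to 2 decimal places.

-1.64

Mean-equated: 42 + (66.6 − 61.4) = 47.20
Linear-equated: (14.1/13.0)(42 − 61.4) + 66.6 = 45.558
Difference = 45.558 − 47.20 = -1.64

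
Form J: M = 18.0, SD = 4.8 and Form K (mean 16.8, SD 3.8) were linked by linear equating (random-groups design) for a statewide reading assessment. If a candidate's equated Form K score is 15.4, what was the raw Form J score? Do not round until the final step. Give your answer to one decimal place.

16.2

Invert y = (SD_Y/SD_X)(x − M_X) + M_Y:
x = (SD_X/SD_Y)(y − M_Y) + M_X = (4.8/3.8)(15.4 − 16.8) + 18.0
x = 1.263158 × -1.400 + 18.0 = 16.2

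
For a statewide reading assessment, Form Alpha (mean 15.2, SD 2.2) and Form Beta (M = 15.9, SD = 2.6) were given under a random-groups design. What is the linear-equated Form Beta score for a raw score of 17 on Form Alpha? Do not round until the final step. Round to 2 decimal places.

18.03

Linear equating: y = (SD_Y/SD_X)(x − M_X) + M_Y
y = (2.6/2.2)(17 − 15.2) + 15.9
y = 1.181818 × 1.8 + 15.9 = 2.1273 + 15.9 = 18.03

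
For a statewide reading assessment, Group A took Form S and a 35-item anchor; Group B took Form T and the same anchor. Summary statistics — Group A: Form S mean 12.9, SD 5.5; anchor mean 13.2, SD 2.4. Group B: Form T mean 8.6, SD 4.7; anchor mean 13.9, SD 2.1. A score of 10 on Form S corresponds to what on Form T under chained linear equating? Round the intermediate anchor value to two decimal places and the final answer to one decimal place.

Form S → anchor (Group A): v = (2.4/5.5)(10 − 12.9) + 13.2 = 11.93
anchor → Form T (Group B): y = (4.7/2.1)(11.93 − 13.9) + 8.6 = 4.2

4.2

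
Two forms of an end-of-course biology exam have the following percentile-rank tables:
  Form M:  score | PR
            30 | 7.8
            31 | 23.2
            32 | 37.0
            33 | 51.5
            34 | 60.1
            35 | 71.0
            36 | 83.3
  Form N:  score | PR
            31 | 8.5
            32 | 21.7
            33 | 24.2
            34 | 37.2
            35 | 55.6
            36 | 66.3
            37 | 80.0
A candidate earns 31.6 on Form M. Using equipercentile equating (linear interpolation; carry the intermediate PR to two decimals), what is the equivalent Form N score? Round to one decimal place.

PR of 31.6 on Form M: 23.2 + (31.6 − 31)/(32 − 31) × (37.0 − 23.2) = 31.48
On Form N, PR 31.48 falls between score 33 (PR 24.2) and 34 (PR 37.2).
Interpolate: 33 + (31.48 − 24.2)/(37.2 − 24.2) × (34 − 33) = 33.6

33.6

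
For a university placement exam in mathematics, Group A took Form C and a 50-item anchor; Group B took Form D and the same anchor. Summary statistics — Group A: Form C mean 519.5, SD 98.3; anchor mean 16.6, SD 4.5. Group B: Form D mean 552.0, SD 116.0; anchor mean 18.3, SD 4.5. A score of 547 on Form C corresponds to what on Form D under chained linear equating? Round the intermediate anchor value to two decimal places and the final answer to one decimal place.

540.7

Form C → anchor (Group A): v = (4.5/98.3)(547 − 519.5) + 16.6 = 17.86
anchor → Form D (Group B): y = (116.0/4.5)(17.86 − 18.3) + 552.0 = 540.7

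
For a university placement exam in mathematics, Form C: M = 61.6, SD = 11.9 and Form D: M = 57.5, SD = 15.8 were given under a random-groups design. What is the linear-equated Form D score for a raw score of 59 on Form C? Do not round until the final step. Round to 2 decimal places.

54.05

Linear equating: y = (SD_Y/SD_X)(x − M_X) + M_Y
y = (15.8/11.9)(59 − 61.6) + 57.5
y = 1.327731 × -2.6 + 57.5 = -3.4521 + 57.5 = 54.05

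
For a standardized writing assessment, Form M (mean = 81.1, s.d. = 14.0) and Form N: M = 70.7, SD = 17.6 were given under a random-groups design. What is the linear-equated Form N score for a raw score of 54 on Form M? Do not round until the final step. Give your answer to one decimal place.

36.6

Linear equating: y = (SD_Y/SD_X)(x − M_X) + M_Y
y = (17.6/14.0)(54 − 81.1) + 70.7
y = 1.257143 × -27.1 + 70.7 = -34.0686 + 70.7 = 36.6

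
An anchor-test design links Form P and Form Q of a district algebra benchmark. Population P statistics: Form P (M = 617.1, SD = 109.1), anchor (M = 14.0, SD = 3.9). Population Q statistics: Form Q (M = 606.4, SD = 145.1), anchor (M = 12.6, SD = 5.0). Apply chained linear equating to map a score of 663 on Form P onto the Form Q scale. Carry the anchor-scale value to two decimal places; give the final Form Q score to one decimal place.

Form P → anchor (Population P): v = (3.9/109.1)(663 − 617.1) + 14.0 = 15.64
anchor → Form Q (Population Q): y = (145.1/5.0)(15.64 − 12.6) + 606.4 = 694.6

694.6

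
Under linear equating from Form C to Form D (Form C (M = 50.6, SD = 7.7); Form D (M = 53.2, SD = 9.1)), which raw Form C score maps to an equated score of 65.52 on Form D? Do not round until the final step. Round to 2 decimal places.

61.02

Invert y = (SD_Y/SD_X)(x − M_X) + M_Y:
x = (SD_X/SD_Y)(y − M_Y) + M_X = (7.7/9.1)(65.52 − 53.2) + 50.6
x = 0.846154 × 12.320 + 50.6 = 61.02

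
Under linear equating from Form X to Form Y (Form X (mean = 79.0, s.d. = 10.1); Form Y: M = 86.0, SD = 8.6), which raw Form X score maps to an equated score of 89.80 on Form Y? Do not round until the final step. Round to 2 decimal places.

Invert y = (SD_Y/SD_X)(x − M_X) + M_Y:
x = (SD_X/SD_Y)(y − M_Y) + M_X = (10.1/8.6)(89.80 − 86.0) + 79.0
x = 1.174419 × 3.800 + 79.0 = 83.46

83.46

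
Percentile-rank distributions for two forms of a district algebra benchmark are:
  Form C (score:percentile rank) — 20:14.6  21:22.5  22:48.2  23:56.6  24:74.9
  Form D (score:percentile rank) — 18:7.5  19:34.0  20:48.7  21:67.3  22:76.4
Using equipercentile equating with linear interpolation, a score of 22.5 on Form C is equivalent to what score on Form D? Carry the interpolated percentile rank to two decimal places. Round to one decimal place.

20.2

PR of 22.5 on Form C: 48.2 + (22.5 − 22)/(23 − 22) × (56.6 − 48.2) = 52.40
On Form D, PR 52.40 falls between score 20 (PR 48.7) and 21 (PR 67.3).
Interpolate: 20 + (52.40 − 48.7)/(67.3 − 48.7) × (21 − 20) = 20.2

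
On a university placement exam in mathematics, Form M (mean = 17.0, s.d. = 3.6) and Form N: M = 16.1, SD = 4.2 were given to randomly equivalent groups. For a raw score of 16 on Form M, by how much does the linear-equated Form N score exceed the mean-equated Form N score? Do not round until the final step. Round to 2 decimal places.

-0.17

Mean-equated: 16 + (16.1 − 17.0) = 15.10
Linear-equated: (4.2/3.6)(16 − 17.0) + 16.1 = 14.933
Difference = 14.933 − 15.10 = -0.17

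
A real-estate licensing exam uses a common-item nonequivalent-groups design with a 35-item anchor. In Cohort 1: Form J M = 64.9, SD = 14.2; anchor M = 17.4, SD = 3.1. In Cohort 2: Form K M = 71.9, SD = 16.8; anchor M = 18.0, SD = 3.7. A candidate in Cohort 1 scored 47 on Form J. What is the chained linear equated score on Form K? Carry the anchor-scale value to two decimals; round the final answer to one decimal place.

Form J → anchor (Cohort 1): v = (3.1/14.2)(47 − 64.9) + 17.4 = 13.49
anchor → Form K (Cohort 2): y = (16.8/3.7)(13.49 − 18.0) + 71.9 = 51.4

51.4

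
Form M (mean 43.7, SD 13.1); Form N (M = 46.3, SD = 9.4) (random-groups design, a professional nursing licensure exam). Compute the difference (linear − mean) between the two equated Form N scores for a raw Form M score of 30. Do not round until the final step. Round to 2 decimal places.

Mean-equated: 30 + (46.3 − 43.7) = 32.60
Linear-equated: (9.4/13.1)(30 − 43.7) + 46.3 = 36.469
Difference = 36.469 − 32.60 = 3.87

3.87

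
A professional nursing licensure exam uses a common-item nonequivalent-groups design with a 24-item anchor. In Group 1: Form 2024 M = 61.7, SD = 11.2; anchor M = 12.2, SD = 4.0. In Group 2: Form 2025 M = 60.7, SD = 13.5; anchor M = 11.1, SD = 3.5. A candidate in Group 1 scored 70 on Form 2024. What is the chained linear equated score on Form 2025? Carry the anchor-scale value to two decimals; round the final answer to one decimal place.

76.4

Form 2024 → anchor (Group 1): v = (4.0/11.2)(70 − 61.7) + 12.2 = 15.16
anchor → Form 2025 (Group 2): y = (13.5/3.5)(15.16 − 11.1) + 60.7 = 76.4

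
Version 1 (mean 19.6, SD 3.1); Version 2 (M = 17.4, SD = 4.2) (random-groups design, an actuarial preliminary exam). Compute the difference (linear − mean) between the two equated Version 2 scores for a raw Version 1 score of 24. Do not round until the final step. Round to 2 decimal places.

1.56

Mean-equated: 24 + (17.4 − 19.6) = 21.80
Linear-equated: (4.2/3.1)(24 − 19.6) + 17.4 = 23.361
Difference = 23.361 − 21.80 = 1.56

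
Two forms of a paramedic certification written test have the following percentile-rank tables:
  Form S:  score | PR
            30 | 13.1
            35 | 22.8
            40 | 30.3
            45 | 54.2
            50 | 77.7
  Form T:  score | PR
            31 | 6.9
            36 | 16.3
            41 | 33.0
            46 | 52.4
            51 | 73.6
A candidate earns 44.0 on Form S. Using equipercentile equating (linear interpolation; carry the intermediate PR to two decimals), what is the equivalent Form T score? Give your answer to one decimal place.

PR of 44.0 on Form S: 30.3 + (44.0 − 40)/(45 − 40) × (54.2 − 30.3) = 49.42
On Form T, PR 49.42 falls between score 41 (PR 33.0) and 46 (PR 52.4).
Interpolate: 41 + (49.42 − 33.0)/(52.4 − 33.0) × (46 − 41) = 45.2

45.2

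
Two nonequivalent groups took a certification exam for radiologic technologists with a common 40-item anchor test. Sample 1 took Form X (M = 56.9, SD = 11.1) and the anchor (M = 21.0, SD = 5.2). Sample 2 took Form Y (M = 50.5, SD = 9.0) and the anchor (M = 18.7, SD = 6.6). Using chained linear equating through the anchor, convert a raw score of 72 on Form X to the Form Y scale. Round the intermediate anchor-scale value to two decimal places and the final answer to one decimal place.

Form X → anchor (Sample 1): v = (5.2/11.1)(72 − 56.9) + 21.0 = 28.07
anchor → Form Y (Sample 2): y = (9.0/6.6)(28.07 − 18.7) + 50.5 = 63.3

63.3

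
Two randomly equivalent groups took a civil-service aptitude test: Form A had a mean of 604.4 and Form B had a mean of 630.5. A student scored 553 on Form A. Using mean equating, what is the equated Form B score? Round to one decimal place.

579.1

Mean equating: y = x + (M_Y − M_X) = 553 + (630.5 − 604.4) = 579.1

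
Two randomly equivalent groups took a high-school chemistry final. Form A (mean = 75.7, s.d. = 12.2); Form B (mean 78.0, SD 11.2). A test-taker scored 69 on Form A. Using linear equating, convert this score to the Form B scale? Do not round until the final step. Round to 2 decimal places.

Linear equating: y = (SD_Y/SD_X)(x − M_X) + M_Y
y = (11.2/12.2)(69 − 75.7) + 78.0
y = 0.918033 × -6.7 + 78.0 = -6.1508 + 78.0 = 71.85

71.85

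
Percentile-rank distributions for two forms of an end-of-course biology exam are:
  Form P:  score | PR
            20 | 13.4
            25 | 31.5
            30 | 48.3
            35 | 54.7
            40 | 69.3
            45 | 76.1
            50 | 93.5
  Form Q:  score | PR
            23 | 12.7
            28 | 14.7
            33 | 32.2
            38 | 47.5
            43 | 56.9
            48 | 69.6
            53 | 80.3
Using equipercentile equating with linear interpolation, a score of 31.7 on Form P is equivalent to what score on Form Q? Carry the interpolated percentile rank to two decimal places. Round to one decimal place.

39.6

PR of 31.7 on Form P: 48.3 + (31.7 − 30)/(35 − 30) × (54.7 − 48.3) = 50.48
On Form Q, PR 50.48 falls between score 38 (PR 47.5) and 43 (PR 56.9).
Interpolate: 38 + (50.48 − 47.5)/(56.9 − 47.5) × (43 − 38) = 39.6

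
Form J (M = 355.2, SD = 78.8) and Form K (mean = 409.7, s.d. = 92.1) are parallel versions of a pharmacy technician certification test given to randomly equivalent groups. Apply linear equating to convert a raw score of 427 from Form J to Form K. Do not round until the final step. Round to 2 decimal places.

Linear equating: y = (SD_Y/SD_X)(x − M_X) + M_Y
y = (92.1/78.8)(427 − 355.2) + 409.7
y = 1.168782 × 71.8 + 409.7 = 83.9185 + 409.7 = 493.62

493.62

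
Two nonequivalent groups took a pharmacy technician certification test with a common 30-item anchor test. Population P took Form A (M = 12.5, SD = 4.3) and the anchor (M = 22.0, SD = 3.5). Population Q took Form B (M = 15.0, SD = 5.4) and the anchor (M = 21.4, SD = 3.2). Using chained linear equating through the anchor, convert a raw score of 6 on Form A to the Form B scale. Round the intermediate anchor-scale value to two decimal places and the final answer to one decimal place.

7.1

Form A → anchor (Population P): v = (3.5/4.3)(6 − 12.5) + 22.0 = 16.71
anchor → Form B (Population Q): y = (5.4/3.2)(16.71 − 21.4) + 15.0 = 7.1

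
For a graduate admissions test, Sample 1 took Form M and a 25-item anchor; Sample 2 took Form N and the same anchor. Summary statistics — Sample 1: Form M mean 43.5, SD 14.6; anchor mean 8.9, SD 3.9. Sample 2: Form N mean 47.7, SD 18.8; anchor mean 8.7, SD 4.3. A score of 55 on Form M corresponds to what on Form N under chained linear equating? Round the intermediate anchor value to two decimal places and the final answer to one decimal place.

Form M → anchor (Sample 1): v = (3.9/14.6)(55 − 43.5) + 8.9 = 11.97
anchor → Form N (Sample 2): y = (18.8/4.3)(11.97 − 8.7) + 47.7 = 62.0

62.0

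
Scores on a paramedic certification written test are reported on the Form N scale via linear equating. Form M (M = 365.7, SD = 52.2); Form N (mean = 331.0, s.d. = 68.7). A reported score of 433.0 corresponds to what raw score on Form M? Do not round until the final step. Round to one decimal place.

443.2

Invert y = (SD_Y/SD_X)(x − M_X) + M_Y:
x = (SD_X/SD_Y)(y − M_Y) + M_X = (52.2/68.7)(433.0 − 331.0) + 365.7
x = 0.759825 × 102.000 + 365.7 = 443.2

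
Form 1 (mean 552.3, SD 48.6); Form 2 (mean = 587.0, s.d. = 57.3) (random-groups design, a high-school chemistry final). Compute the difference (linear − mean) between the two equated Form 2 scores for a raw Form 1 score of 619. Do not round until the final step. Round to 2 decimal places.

Mean-equated: 619 + (587.0 − 552.3) = 653.70
Linear-equated: (57.3/48.6)(619 − 552.3) + 587.0 = 665.640
Difference = 665.640 − 653.70 = 11.94

11.94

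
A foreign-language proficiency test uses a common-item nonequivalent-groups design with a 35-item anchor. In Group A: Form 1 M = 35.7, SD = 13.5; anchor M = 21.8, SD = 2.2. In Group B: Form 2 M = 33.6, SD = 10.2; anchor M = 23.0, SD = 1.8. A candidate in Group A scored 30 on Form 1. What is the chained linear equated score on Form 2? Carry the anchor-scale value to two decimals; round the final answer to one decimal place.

21.5

Form 1 → anchor (Group A): v = (2.2/13.5)(30 − 35.7) + 21.8 = 20.87
anchor → Form 2 (Group B): y = (10.2/1.8)(20.87 − 23.0) + 33.6 = 21.5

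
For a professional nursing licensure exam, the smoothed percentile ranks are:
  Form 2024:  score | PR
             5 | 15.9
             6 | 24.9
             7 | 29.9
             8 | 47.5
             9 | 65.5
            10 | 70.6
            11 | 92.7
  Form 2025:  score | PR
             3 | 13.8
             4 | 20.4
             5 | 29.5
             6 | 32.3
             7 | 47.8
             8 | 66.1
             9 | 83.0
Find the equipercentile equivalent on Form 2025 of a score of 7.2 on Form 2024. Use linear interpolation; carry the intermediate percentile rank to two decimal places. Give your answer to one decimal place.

PR of 7.2 on Form 2024: 29.9 + (7.2 − 7)/(8 − 7) × (47.5 − 29.9) = 33.42
On Form 2025, PR 33.42 falls between score 6 (PR 32.3) and 7 (PR 47.8).
Interpolate: 6 + (33.42 − 32.3)/(47.8 − 32.3) × (7 − 6) = 6.1

6.1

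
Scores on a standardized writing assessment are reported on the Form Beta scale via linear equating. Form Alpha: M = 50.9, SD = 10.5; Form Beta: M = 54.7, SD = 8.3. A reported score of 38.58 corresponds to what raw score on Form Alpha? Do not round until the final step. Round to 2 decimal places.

30.51

Invert y = (SD_Y/SD_X)(x − M_X) + M_Y:
x = (SD_X/SD_Y)(y − M_Y) + M_X = (10.5/8.3)(38.58 − 54.7) + 50.9
x = 1.265060 × -16.120 + 50.9 = 30.51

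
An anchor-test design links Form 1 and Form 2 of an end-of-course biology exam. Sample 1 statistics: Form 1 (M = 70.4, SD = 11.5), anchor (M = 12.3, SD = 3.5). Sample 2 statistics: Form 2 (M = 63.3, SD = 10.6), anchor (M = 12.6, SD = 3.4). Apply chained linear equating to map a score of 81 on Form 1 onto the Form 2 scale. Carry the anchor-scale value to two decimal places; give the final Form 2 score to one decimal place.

Form 1 → anchor (Sample 1): v = (3.5/11.5)(81 − 70.4) + 12.3 = 15.53
anchor → Form 2 (Sample 2): y = (10.6/3.4)(15.53 − 12.6) + 63.3 = 72.4

72.4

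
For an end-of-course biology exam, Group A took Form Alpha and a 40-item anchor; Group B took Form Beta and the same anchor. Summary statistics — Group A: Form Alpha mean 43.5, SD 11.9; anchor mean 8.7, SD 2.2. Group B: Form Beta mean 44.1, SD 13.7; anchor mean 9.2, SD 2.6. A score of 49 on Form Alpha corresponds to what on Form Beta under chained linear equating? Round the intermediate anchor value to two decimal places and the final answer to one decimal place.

Form Alpha → anchor (Group A): v = (2.2/11.9)(49 − 43.5) + 8.7 = 9.72
anchor → Form Beta (Group B): y = (13.7/2.6)(9.72 − 9.2) + 44.1 = 46.8

46.8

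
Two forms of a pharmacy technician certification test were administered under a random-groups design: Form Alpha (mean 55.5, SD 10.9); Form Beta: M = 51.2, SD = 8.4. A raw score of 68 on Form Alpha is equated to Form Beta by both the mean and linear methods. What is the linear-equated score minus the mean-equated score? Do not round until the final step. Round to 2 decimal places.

Mean-equated: 68 + (51.2 − 55.5) = 63.70
Linear-equated: (8.4/10.9)(68 − 55.5) + 51.2 = 60.833
Difference = 60.833 − 63.70 = -2.87

-2.87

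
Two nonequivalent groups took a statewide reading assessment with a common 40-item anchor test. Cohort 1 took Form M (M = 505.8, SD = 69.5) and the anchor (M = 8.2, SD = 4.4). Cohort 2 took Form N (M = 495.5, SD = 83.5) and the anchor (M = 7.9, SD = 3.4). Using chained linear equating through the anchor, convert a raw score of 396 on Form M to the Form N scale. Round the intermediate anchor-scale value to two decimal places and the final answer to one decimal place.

332.2

Form M → anchor (Cohort 1): v = (4.4/69.5)(396 − 505.8) + 8.2 = 1.25
anchor → Form N (Cohort 2): y = (83.5/3.4)(1.25 − 7.9) + 495.5 = 332.2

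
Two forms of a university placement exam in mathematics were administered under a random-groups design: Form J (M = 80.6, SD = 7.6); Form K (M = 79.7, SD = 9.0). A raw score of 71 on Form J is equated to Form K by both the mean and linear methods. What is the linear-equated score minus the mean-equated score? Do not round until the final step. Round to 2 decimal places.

-1.77

Mean-equated: 71 + (79.7 − 80.6) = 70.10
Linear-equated: (9.0/7.6)(71 − 80.6) + 79.7 = 68.332
Difference = 68.332 − 70.10 = -1.77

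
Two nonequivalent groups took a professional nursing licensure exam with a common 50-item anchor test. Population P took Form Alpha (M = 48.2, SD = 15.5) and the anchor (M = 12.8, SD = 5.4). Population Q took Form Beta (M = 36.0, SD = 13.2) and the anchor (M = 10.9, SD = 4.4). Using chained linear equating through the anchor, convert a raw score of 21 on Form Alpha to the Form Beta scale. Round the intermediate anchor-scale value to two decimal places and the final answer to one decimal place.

13.3

Form Alpha → anchor (Population P): v = (5.4/15.5)(21 − 48.2) + 12.8 = 3.32
anchor → Form Beta (Population Q): y = (13.2/4.4)(3.32 − 10.9) + 36.0 = 13.3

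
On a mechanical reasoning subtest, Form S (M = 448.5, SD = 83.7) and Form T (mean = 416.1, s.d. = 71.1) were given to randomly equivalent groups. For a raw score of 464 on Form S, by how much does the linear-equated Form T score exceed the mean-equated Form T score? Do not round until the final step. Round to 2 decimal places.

-2.33

Mean-equated: 464 + (416.1 − 448.5) = 431.60
Linear-equated: (71.1/83.7)(464 − 448.5) + 416.1 = 429.267
Difference = 429.267 − 431.60 = -2.33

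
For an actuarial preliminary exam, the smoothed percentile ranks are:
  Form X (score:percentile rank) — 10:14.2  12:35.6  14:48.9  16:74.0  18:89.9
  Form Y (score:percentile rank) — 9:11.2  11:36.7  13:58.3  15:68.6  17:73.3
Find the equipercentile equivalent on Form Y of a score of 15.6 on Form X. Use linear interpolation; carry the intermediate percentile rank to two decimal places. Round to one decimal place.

15.2

PR of 15.6 on Form X: 48.9 + (15.6 − 14)/(16 − 14) × (74.0 − 48.9) = 68.98
On Form Y, PR 68.98 falls between score 15 (PR 68.6) and 17 (PR 73.3).
Interpolate: 15 + (68.98 − 68.6)/(73.3 − 68.6) × (17 − 15) = 15.2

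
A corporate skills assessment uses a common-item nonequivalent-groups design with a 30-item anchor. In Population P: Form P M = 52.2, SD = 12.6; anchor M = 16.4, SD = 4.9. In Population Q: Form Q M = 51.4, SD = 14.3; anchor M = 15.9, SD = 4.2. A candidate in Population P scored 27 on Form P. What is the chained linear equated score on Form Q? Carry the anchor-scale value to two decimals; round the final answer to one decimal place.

Form P → anchor (Population P): v = (4.9/12.6)(27 − 52.2) + 16.4 = 6.60
anchor → Form Q (Population Q): y = (14.3/4.2)(6.60 − 15.9) + 51.4 = 19.7

19.7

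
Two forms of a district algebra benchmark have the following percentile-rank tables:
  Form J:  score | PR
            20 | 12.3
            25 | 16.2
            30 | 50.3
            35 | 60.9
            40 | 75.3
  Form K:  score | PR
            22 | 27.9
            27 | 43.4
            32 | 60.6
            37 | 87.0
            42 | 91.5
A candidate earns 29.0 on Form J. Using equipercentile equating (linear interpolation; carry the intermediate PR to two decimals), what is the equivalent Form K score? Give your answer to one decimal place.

PR of 29.0 on Form J: 16.2 + (29.0 − 25)/(30 − 25) × (50.3 − 16.2) = 43.48
On Form K, PR 43.48 falls between score 27 (PR 43.4) and 32 (PR 60.6).
Interpolate: 27 + (43.48 − 43.4)/(60.6 − 43.4) × (32 − 27) = 27.0

27.0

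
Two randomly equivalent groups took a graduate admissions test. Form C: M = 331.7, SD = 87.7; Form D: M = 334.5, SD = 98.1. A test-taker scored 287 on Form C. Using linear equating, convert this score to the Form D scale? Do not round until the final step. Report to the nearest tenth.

Linear equating: y = (SD_Y/SD_X)(x − M_X) + M_Y
y = (98.1/87.7)(287 − 331.7) + 334.5
y = 1.118586 × -44.7 + 334.5 = -50.0008 + 334.5 = 284.5

284.5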